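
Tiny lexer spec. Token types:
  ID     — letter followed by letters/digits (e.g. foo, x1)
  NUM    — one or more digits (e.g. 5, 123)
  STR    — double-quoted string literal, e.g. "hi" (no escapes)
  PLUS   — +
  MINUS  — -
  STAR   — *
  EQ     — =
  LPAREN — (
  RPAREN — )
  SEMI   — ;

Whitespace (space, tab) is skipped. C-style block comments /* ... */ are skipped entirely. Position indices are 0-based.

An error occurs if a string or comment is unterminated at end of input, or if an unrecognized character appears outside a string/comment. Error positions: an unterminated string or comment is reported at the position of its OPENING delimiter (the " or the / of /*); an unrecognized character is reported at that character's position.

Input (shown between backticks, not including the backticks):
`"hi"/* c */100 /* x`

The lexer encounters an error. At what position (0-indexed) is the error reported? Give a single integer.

pos=0: enter STRING mode
pos=0: emit STR "hi" (now at pos=4)
pos=4: enter COMMENT mode (saw '/*')
exit COMMENT mode (now at pos=11)
pos=11: emit NUM '100' (now at pos=14)
pos=15: enter COMMENT mode (saw '/*')
pos=15: ERROR — unterminated comment (reached EOF)

Answer: 15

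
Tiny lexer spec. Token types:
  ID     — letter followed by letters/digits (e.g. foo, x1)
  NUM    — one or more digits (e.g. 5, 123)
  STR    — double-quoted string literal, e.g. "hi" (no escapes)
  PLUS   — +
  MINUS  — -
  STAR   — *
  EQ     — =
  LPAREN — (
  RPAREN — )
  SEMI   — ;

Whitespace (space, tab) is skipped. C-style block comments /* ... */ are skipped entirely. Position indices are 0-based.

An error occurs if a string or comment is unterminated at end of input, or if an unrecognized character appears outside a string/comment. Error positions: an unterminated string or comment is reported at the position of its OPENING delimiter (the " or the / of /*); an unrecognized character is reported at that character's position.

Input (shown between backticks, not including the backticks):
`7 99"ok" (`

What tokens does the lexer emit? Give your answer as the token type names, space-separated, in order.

Answer: NUM NUM STR LPAREN

Derivation:
pos=0: emit NUM '7' (now at pos=1)
pos=2: emit NUM '99' (now at pos=4)
pos=4: enter STRING mode
pos=4: emit STR "ok" (now at pos=8)
pos=9: emit LPAREN '('
DONE. 4 tokens: [NUM, NUM, STR, LPAREN]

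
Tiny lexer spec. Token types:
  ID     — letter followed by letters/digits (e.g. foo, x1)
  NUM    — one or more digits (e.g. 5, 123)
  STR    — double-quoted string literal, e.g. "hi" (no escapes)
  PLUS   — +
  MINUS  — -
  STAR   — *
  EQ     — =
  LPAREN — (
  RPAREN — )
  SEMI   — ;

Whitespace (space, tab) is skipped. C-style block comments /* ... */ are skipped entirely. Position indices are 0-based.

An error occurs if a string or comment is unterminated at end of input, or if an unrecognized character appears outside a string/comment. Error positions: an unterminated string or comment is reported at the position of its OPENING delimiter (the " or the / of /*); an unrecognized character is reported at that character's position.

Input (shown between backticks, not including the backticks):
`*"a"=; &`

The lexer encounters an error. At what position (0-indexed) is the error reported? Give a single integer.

pos=0: emit STAR '*'
pos=1: enter STRING mode
pos=1: emit STR "a" (now at pos=4)
pos=4: emit EQ '='
pos=5: emit SEMI ';'
pos=7: ERROR — unrecognized char '&'

Answer: 7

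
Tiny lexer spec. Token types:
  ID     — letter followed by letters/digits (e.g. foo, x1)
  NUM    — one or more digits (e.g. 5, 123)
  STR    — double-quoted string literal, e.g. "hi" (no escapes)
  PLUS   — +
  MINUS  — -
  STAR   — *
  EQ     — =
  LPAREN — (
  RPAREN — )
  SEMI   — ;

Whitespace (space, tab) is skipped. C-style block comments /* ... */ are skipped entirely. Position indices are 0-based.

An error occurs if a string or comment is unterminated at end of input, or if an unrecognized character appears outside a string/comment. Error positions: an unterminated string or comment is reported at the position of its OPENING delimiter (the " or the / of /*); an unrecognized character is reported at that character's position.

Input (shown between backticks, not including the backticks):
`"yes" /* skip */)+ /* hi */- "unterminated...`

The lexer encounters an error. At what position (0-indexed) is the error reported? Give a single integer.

Answer: 29

Derivation:
pos=0: enter STRING mode
pos=0: emit STR "yes" (now at pos=5)
pos=6: enter COMMENT mode (saw '/*')
exit COMMENT mode (now at pos=16)
pos=16: emit RPAREN ')'
pos=17: emit PLUS '+'
pos=19: enter COMMENT mode (saw '/*')
exit COMMENT mode (now at pos=27)
pos=27: emit MINUS '-'
pos=29: enter STRING mode
pos=29: ERROR — unterminated string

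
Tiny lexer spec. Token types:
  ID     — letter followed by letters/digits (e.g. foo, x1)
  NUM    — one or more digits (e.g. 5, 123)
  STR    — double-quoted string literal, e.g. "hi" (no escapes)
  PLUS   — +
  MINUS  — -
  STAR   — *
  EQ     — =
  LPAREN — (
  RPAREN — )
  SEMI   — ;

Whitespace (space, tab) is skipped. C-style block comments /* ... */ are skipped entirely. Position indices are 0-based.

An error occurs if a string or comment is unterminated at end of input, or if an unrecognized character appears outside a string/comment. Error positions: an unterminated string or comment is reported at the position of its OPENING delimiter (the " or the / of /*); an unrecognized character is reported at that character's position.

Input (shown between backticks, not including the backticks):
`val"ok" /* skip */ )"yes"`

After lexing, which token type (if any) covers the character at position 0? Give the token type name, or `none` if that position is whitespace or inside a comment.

Answer: ID

Derivation:
pos=0: emit ID 'val' (now at pos=3)
pos=3: enter STRING mode
pos=3: emit STR "ok" (now at pos=7)
pos=8: enter COMMENT mode (saw '/*')
exit COMMENT mode (now at pos=18)
pos=19: emit RPAREN ')'
pos=20: enter STRING mode
pos=20: emit STR "yes" (now at pos=25)
DONE. 4 tokens: [ID, STR, RPAREN, STR]
Position 0: char is 'v' -> ID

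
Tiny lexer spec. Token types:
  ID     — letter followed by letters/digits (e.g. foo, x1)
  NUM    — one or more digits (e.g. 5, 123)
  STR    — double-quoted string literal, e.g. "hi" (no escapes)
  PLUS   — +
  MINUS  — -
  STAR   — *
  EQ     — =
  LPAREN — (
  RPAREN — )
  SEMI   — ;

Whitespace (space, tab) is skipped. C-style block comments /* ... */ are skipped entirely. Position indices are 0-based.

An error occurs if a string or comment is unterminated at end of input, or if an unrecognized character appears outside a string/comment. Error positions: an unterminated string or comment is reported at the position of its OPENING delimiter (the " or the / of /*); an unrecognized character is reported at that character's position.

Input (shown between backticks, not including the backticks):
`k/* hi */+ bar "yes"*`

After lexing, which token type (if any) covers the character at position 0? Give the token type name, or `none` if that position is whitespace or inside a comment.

Answer: ID

Derivation:
pos=0: emit ID 'k' (now at pos=1)
pos=1: enter COMMENT mode (saw '/*')
exit COMMENT mode (now at pos=9)
pos=9: emit PLUS '+'
pos=11: emit ID 'bar' (now at pos=14)
pos=15: enter STRING mode
pos=15: emit STR "yes" (now at pos=20)
pos=20: emit STAR '*'
DONE. 5 tokens: [ID, PLUS, ID, STR, STAR]
Position 0: char is 'k' -> ID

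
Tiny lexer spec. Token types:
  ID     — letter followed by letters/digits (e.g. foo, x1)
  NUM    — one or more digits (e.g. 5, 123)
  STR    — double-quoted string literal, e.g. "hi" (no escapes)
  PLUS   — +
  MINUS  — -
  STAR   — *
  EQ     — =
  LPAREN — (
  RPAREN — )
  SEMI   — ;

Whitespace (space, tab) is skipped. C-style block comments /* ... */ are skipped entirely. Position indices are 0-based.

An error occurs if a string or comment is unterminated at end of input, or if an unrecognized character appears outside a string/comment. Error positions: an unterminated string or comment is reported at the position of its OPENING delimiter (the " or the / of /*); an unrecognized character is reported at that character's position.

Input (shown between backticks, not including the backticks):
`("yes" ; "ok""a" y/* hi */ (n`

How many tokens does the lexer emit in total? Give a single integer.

Answer: 8

Derivation:
pos=0: emit LPAREN '('
pos=1: enter STRING mode
pos=1: emit STR "yes" (now at pos=6)
pos=7: emit SEMI ';'
pos=9: enter STRING mode
pos=9: emit STR "ok" (now at pos=13)
pos=13: enter STRING mode
pos=13: emit STR "a" (now at pos=16)
pos=17: emit ID 'y' (now at pos=18)
pos=18: enter COMMENT mode (saw '/*')
exit COMMENT mode (now at pos=26)
pos=27: emit LPAREN '('
pos=28: emit ID 'n' (now at pos=29)
DONE. 8 tokens: [LPAREN, STR, SEMI, STR, STR, ID, LPAREN, ID]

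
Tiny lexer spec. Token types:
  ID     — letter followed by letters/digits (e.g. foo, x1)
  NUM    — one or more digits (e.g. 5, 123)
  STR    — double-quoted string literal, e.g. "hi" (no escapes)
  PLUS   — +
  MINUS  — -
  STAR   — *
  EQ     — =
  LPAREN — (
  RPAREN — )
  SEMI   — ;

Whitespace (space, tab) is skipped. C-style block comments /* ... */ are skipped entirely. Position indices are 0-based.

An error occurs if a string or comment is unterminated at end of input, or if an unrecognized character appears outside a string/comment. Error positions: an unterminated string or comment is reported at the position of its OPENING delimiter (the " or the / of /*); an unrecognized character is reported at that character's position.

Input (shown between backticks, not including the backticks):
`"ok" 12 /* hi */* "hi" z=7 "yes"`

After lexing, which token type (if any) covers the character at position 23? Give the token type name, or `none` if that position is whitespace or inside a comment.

pos=0: enter STRING mode
pos=0: emit STR "ok" (now at pos=4)
pos=5: emit NUM '12' (now at pos=7)
pos=8: enter COMMENT mode (saw '/*')
exit COMMENT mode (now at pos=16)
pos=16: emit STAR '*'
pos=18: enter STRING mode
pos=18: emit STR "hi" (now at pos=22)
pos=23: emit ID 'z' (now at pos=24)
pos=24: emit EQ '='
pos=25: emit NUM '7' (now at pos=26)
pos=27: enter STRING mode
pos=27: emit STR "yes" (now at pos=32)
DONE. 8 tokens: [STR, NUM, STAR, STR, ID, EQ, NUM, STR]
Position 23: char is 'z' -> ID

Answer: ID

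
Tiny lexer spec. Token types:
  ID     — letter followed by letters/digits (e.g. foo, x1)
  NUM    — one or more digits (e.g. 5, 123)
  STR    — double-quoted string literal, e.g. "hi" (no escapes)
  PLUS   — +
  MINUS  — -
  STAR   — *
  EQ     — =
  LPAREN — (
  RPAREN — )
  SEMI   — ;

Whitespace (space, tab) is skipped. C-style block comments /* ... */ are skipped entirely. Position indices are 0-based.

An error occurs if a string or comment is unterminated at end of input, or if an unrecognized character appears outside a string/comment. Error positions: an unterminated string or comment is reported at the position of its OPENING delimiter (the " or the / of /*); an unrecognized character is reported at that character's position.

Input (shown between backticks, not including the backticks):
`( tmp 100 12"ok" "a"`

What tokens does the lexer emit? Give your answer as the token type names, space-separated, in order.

pos=0: emit LPAREN '('
pos=2: emit ID 'tmp' (now at pos=5)
pos=6: emit NUM '100' (now at pos=9)
pos=10: emit NUM '12' (now at pos=12)
pos=12: enter STRING mode
pos=12: emit STR "ok" (now at pos=16)
pos=17: enter STRING mode
pos=17: emit STR "a" (now at pos=20)
DONE. 6 tokens: [LPAREN, ID, NUM, NUM, STR, STR]

Answer: LPAREN ID NUM NUM STR STR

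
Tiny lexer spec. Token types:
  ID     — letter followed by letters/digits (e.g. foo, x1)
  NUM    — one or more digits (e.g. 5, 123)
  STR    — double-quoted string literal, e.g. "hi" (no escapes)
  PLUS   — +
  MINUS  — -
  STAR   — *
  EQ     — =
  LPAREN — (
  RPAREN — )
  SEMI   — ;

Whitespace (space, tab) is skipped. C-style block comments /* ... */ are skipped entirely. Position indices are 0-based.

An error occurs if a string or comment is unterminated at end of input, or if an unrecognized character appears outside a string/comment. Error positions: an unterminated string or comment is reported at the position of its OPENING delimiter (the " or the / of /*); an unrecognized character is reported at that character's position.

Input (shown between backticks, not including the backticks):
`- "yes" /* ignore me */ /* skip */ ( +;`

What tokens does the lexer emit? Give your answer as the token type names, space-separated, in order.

Answer: MINUS STR LPAREN PLUS SEMI

Derivation:
pos=0: emit MINUS '-'
pos=2: enter STRING mode
pos=2: emit STR "yes" (now at pos=7)
pos=8: enter COMMENT mode (saw '/*')
exit COMMENT mode (now at pos=23)
pos=24: enter COMMENT mode (saw '/*')
exit COMMENT mode (now at pos=34)
pos=35: emit LPAREN '('
pos=37: emit PLUS '+'
pos=38: emit SEMI ';'
DONE. 5 tokens: [MINUS, STR, LPAREN, PLUS, SEMI]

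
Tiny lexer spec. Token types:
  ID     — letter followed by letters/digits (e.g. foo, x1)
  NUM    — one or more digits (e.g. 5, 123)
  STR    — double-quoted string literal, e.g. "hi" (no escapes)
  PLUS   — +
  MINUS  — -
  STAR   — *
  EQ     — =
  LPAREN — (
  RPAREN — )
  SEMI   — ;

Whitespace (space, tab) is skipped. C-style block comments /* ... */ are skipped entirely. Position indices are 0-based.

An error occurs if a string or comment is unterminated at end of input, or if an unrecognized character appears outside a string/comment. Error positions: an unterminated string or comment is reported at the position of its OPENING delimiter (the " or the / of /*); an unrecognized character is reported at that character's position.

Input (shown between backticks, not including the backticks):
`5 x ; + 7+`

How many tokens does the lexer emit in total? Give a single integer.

pos=0: emit NUM '5' (now at pos=1)
pos=2: emit ID 'x' (now at pos=3)
pos=4: emit SEMI ';'
pos=6: emit PLUS '+'
pos=8: emit NUM '7' (now at pos=9)
pos=9: emit PLUS '+'
DONE. 6 tokens: [NUM, ID, SEMI, PLUS, NUM, PLUS]

Answer: 6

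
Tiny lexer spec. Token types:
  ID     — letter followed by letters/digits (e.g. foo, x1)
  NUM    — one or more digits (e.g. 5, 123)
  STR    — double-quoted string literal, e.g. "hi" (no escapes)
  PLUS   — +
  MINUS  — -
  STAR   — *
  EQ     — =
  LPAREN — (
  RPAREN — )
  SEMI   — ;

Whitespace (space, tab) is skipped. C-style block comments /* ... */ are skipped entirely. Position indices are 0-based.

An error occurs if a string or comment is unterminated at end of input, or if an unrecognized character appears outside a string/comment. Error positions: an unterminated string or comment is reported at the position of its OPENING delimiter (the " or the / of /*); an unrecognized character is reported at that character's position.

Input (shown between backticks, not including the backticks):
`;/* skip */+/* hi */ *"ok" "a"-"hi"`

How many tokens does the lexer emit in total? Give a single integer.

Answer: 7

Derivation:
pos=0: emit SEMI ';'
pos=1: enter COMMENT mode (saw '/*')
exit COMMENT mode (now at pos=11)
pos=11: emit PLUS '+'
pos=12: enter COMMENT mode (saw '/*')
exit COMMENT mode (now at pos=20)
pos=21: emit STAR '*'
pos=22: enter STRING mode
pos=22: emit STR "ok" (now at pos=26)
pos=27: enter STRING mode
pos=27: emit STR "a" (now at pos=30)
pos=30: emit MINUS '-'
pos=31: enter STRING mode
pos=31: emit STR "hi" (now at pos=35)
DONE. 7 tokens: [SEMI, PLUS, STAR, STR, STR, MINUS, STR]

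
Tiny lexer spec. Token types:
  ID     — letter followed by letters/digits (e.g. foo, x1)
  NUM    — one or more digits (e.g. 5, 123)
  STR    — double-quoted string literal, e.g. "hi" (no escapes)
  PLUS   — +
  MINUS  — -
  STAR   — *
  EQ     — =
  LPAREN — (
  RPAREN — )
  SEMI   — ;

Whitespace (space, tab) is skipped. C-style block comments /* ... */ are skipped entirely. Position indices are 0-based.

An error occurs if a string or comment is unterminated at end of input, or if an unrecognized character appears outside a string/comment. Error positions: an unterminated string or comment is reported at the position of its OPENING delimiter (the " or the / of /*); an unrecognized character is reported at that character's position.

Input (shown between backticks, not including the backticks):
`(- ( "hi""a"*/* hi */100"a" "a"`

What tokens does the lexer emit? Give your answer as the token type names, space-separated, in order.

pos=0: emit LPAREN '('
pos=1: emit MINUS '-'
pos=3: emit LPAREN '('
pos=5: enter STRING mode
pos=5: emit STR "hi" (now at pos=9)
pos=9: enter STRING mode
pos=9: emit STR "a" (now at pos=12)
pos=12: emit STAR '*'
pos=13: enter COMMENT mode (saw '/*')
exit COMMENT mode (now at pos=21)
pos=21: emit NUM '100' (now at pos=24)
pos=24: enter STRING mode
pos=24: emit STR "a" (now at pos=27)
pos=28: enter STRING mode
pos=28: emit STR "a" (now at pos=31)
DONE. 9 tokens: [LPAREN, MINUS, LPAREN, STR, STR, STAR, NUM, STR, STR]

Answer: LPAREN MINUS LPAREN STR STR STAR NUM STR STR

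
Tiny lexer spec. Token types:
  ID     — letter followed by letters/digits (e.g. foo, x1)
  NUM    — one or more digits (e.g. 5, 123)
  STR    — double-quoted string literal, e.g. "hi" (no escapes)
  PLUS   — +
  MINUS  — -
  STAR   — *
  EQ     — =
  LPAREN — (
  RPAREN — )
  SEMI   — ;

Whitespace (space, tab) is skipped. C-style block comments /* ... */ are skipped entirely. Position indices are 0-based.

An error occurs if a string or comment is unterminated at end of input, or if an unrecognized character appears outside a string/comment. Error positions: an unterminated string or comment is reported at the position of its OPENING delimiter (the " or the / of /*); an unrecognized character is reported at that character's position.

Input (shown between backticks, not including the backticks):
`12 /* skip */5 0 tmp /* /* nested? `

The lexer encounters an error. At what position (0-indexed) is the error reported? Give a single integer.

pos=0: emit NUM '12' (now at pos=2)
pos=3: enter COMMENT mode (saw '/*')
exit COMMENT mode (now at pos=13)
pos=13: emit NUM '5' (now at pos=14)
pos=15: emit NUM '0' (now at pos=16)
pos=17: emit ID 'tmp' (now at pos=20)
pos=21: enter COMMENT mode (saw '/*')
pos=21: ERROR — unterminated comment (reached EOF)

Answer: 21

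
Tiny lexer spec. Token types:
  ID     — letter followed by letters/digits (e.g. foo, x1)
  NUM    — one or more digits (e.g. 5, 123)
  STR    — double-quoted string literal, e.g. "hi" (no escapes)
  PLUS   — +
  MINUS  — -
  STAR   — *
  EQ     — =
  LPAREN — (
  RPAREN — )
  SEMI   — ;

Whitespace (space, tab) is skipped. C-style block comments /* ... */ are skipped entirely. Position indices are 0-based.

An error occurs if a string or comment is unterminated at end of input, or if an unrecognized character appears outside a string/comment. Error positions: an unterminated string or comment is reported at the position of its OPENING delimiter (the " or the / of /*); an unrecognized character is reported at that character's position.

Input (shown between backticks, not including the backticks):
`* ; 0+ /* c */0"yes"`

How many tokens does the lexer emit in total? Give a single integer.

pos=0: emit STAR '*'
pos=2: emit SEMI ';'
pos=4: emit NUM '0' (now at pos=5)
pos=5: emit PLUS '+'
pos=7: enter COMMENT mode (saw '/*')
exit COMMENT mode (now at pos=14)
pos=14: emit NUM '0' (now at pos=15)
pos=15: enter STRING mode
pos=15: emit STR "yes" (now at pos=20)
DONE. 6 tokens: [STAR, SEMI, NUM, PLUS, NUM, STR]

Answer: 6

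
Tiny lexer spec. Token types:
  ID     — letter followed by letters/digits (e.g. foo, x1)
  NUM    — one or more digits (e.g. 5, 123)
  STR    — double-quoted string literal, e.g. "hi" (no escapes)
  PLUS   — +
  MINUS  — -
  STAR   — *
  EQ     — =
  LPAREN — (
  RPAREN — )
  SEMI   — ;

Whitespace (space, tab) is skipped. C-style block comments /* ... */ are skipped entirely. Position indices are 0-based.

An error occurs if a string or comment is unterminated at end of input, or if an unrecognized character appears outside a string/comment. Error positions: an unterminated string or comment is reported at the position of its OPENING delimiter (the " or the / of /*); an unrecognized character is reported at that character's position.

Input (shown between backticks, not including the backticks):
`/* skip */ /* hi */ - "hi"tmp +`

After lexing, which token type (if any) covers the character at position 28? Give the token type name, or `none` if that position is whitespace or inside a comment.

pos=0: enter COMMENT mode (saw '/*')
exit COMMENT mode (now at pos=10)
pos=11: enter COMMENT mode (saw '/*')
exit COMMENT mode (now at pos=19)
pos=20: emit MINUS '-'
pos=22: enter STRING mode
pos=22: emit STR "hi" (now at pos=26)
pos=26: emit ID 'tmp' (now at pos=29)
pos=30: emit PLUS '+'
DONE. 4 tokens: [MINUS, STR, ID, PLUS]
Position 28: char is 'p' -> ID

Answer: ID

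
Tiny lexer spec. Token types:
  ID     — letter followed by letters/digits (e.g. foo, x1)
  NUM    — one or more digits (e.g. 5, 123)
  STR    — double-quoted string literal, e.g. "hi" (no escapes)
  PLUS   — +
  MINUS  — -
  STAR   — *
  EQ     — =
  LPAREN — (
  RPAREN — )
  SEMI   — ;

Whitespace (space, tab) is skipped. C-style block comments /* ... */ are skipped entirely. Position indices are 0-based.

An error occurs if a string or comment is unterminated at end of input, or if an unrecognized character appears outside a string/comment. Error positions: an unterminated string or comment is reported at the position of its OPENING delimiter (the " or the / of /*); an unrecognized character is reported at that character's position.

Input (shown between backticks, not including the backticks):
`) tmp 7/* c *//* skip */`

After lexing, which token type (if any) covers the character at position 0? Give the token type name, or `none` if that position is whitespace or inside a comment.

pos=0: emit RPAREN ')'
pos=2: emit ID 'tmp' (now at pos=5)
pos=6: emit NUM '7' (now at pos=7)
pos=7: enter COMMENT mode (saw '/*')
exit COMMENT mode (now at pos=14)
pos=14: enter COMMENT mode (saw '/*')
exit COMMENT mode (now at pos=24)
DONE. 3 tokens: [RPAREN, ID, NUM]
Position 0: char is ')' -> RPAREN

Answer: RPAREN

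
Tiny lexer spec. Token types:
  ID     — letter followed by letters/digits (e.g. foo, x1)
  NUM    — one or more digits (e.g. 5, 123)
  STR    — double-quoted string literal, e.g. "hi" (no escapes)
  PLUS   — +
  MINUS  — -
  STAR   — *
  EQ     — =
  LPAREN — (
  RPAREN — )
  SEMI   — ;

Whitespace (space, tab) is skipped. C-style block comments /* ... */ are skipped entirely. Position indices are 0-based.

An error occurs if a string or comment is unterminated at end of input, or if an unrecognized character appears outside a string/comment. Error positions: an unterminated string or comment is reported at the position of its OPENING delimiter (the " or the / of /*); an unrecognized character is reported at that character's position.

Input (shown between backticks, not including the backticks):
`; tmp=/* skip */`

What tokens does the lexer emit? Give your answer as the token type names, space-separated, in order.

Answer: SEMI ID EQ

Derivation:
pos=0: emit SEMI ';'
pos=2: emit ID 'tmp' (now at pos=5)
pos=5: emit EQ '='
pos=6: enter COMMENT mode (saw '/*')
exit COMMENT mode (now at pos=16)
DONE. 3 tokens: [SEMI, ID, EQ]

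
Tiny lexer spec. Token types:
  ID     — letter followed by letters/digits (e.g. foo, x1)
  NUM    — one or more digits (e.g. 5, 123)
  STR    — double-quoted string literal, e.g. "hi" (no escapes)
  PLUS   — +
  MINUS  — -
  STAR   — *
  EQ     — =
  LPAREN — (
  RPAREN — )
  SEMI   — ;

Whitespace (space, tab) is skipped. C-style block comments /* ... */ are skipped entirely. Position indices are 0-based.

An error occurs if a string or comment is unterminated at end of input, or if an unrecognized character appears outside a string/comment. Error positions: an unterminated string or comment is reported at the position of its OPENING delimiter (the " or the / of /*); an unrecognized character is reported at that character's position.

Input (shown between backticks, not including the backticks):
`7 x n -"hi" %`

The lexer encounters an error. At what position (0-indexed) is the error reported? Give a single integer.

pos=0: emit NUM '7' (now at pos=1)
pos=2: emit ID 'x' (now at pos=3)
pos=4: emit ID 'n' (now at pos=5)
pos=6: emit MINUS '-'
pos=7: enter STRING mode
pos=7: emit STR "hi" (now at pos=11)
pos=12: ERROR — unrecognized char '%'

Answer: 12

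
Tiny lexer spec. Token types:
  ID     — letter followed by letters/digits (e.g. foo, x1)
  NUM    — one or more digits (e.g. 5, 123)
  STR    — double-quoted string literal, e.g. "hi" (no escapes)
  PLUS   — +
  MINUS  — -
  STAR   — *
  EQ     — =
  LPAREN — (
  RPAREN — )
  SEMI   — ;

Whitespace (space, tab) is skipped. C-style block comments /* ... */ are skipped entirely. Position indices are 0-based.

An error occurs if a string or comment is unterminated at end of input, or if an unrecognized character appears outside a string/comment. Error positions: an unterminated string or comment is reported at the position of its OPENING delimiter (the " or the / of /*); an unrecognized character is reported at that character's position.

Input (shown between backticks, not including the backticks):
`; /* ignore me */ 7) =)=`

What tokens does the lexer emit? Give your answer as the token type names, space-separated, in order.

Answer: SEMI NUM RPAREN EQ RPAREN EQ

Derivation:
pos=0: emit SEMI ';'
pos=2: enter COMMENT mode (saw '/*')
exit COMMENT mode (now at pos=17)
pos=18: emit NUM '7' (now at pos=19)
pos=19: emit RPAREN ')'
pos=21: emit EQ '='
pos=22: emit RPAREN ')'
pos=23: emit EQ '='
DONE. 6 tokens: [SEMI, NUM, RPAREN, EQ, RPAREN, EQ]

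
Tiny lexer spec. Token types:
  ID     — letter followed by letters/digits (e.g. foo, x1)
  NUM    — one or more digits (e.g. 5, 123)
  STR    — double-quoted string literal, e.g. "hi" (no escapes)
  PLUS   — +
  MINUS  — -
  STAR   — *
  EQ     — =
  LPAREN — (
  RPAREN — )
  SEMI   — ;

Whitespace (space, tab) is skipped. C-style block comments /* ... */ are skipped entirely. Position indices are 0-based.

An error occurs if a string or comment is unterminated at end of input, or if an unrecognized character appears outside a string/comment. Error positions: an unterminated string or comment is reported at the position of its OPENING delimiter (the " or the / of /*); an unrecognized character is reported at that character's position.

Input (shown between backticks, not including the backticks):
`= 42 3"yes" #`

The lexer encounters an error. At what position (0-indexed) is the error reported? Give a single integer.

Answer: 12

Derivation:
pos=0: emit EQ '='
pos=2: emit NUM '42' (now at pos=4)
pos=5: emit NUM '3' (now at pos=6)
pos=6: enter STRING mode
pos=6: emit STR "yes" (now at pos=11)
pos=12: ERROR — unrecognized char '#'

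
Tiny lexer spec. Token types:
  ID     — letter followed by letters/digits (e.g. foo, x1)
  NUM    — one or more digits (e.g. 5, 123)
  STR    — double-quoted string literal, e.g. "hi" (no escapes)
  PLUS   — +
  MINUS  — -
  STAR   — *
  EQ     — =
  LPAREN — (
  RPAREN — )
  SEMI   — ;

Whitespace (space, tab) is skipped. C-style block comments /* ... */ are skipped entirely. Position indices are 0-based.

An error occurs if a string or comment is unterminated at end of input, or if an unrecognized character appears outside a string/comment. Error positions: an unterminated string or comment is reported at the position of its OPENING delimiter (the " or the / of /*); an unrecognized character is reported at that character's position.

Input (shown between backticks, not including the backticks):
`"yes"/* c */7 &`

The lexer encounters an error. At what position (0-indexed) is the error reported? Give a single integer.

pos=0: enter STRING mode
pos=0: emit STR "yes" (now at pos=5)
pos=5: enter COMMENT mode (saw '/*')
exit COMMENT mode (now at pos=12)
pos=12: emit NUM '7' (now at pos=13)
pos=14: ERROR — unrecognized char '&'

Answer: 14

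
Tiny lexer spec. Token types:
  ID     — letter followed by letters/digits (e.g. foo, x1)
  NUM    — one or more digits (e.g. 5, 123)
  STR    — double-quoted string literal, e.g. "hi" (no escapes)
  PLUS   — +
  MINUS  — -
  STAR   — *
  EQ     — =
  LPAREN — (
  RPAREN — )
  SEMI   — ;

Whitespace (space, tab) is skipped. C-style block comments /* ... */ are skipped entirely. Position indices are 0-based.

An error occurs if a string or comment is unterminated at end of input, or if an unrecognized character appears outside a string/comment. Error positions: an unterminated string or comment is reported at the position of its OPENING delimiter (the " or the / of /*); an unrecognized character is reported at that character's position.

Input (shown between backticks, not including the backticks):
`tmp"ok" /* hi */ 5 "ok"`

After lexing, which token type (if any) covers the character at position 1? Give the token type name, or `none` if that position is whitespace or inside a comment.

Answer: ID

Derivation:
pos=0: emit ID 'tmp' (now at pos=3)
pos=3: enter STRING mode
pos=3: emit STR "ok" (now at pos=7)
pos=8: enter COMMENT mode (saw '/*')
exit COMMENT mode (now at pos=16)
pos=17: emit NUM '5' (now at pos=18)
pos=19: enter STRING mode
pos=19: emit STR "ok" (now at pos=23)
DONE. 4 tokens: [ID, STR, NUM, STR]
Position 1: char is 'm' -> ID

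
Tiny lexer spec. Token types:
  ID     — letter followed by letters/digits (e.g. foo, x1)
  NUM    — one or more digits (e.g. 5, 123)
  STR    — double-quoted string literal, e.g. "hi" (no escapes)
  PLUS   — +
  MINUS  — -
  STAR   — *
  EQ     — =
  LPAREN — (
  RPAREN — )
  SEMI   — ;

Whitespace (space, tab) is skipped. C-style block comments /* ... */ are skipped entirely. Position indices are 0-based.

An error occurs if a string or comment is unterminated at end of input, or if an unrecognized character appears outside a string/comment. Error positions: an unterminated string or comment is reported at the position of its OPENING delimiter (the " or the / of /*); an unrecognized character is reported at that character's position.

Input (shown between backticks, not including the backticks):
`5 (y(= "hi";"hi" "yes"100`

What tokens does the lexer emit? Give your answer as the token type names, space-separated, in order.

pos=0: emit NUM '5' (now at pos=1)
pos=2: emit LPAREN '('
pos=3: emit ID 'y' (now at pos=4)
pos=4: emit LPAREN '('
pos=5: emit EQ '='
pos=7: enter STRING mode
pos=7: emit STR "hi" (now at pos=11)
pos=11: emit SEMI ';'
pos=12: enter STRING mode
pos=12: emit STR "hi" (now at pos=16)
pos=17: enter STRING mode
pos=17: emit STR "yes" (now at pos=22)
pos=22: emit NUM '100' (now at pos=25)
DONE. 10 tokens: [NUM, LPAREN, ID, LPAREN, EQ, STR, SEMI, STR, STR, NUM]

Answer: NUM LPAREN ID LPAREN EQ STR SEMI STR STR NUM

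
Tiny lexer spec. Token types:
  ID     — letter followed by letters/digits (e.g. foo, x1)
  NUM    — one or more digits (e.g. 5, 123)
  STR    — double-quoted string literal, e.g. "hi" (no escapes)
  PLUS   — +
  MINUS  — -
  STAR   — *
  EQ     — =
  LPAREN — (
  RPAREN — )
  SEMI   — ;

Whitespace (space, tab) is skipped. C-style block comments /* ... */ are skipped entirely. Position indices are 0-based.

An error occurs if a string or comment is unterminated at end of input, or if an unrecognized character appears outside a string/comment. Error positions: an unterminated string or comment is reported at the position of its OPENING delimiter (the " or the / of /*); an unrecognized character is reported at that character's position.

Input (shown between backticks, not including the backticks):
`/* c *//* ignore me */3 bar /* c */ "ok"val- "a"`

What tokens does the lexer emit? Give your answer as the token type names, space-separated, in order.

Answer: NUM ID STR ID MINUS STR

Derivation:
pos=0: enter COMMENT mode (saw '/*')
exit COMMENT mode (now at pos=7)
pos=7: enter COMMENT mode (saw '/*')
exit COMMENT mode (now at pos=22)
pos=22: emit NUM '3' (now at pos=23)
pos=24: emit ID 'bar' (now at pos=27)
pos=28: enter COMMENT mode (saw '/*')
exit COMMENT mode (now at pos=35)
pos=36: enter STRING mode
pos=36: emit STR "ok" (now at pos=40)
pos=40: emit ID 'val' (now at pos=43)
pos=43: emit MINUS '-'
pos=45: enter STRING mode
pos=45: emit STR "a" (now at pos=48)
DONE. 6 tokens: [NUM, ID, STR, ID, MINUS, STR]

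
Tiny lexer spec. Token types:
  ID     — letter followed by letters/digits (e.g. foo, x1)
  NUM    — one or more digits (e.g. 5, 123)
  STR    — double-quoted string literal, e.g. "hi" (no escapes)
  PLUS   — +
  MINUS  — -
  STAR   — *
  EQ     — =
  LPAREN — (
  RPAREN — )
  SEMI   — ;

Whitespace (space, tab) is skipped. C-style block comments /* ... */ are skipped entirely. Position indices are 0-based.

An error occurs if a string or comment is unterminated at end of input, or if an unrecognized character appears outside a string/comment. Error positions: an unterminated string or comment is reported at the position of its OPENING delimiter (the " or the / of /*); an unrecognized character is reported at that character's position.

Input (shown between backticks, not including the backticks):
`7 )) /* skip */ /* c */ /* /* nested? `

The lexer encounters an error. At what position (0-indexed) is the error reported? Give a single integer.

Answer: 24

Derivation:
pos=0: emit NUM '7' (now at pos=1)
pos=2: emit RPAREN ')'
pos=3: emit RPAREN ')'
pos=5: enter COMMENT mode (saw '/*')
exit COMMENT mode (now at pos=15)
pos=16: enter COMMENT mode (saw '/*')
exit COMMENT mode (now at pos=23)
pos=24: enter COMMENT mode (saw '/*')
pos=24: ERROR — unterminated comment (reached EOF)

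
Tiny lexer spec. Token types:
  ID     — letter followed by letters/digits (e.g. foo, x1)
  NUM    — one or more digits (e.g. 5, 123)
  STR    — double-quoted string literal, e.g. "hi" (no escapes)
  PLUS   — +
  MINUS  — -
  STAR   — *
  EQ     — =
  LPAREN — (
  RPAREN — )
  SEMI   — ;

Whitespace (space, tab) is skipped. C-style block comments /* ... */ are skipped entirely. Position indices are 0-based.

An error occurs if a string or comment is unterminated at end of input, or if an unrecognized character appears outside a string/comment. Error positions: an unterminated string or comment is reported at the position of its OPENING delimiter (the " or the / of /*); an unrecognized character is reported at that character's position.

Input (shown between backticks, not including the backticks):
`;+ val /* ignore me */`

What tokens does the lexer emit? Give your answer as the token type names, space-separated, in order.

pos=0: emit SEMI ';'
pos=1: emit PLUS '+'
pos=3: emit ID 'val' (now at pos=6)
pos=7: enter COMMENT mode (saw '/*')
exit COMMENT mode (now at pos=22)
DONE. 3 tokens: [SEMI, PLUS, ID]

Answer: SEMI PLUS ID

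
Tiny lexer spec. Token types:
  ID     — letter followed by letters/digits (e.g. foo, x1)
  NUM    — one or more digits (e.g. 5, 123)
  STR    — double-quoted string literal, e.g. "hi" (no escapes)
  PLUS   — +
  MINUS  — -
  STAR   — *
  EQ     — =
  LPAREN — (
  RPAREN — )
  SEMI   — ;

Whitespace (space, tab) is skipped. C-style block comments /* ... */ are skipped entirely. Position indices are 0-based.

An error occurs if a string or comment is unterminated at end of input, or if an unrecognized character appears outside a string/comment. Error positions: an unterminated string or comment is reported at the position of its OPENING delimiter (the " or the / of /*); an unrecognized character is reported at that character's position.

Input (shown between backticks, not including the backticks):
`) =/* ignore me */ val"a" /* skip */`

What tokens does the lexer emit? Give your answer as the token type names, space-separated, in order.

Answer: RPAREN EQ ID STR

Derivation:
pos=0: emit RPAREN ')'
pos=2: emit EQ '='
pos=3: enter COMMENT mode (saw '/*')
exit COMMENT mode (now at pos=18)
pos=19: emit ID 'val' (now at pos=22)
pos=22: enter STRING mode
pos=22: emit STR "a" (now at pos=25)
pos=26: enter COMMENT mode (saw '/*')
exit COMMENT mode (now at pos=36)
DONE. 4 tokens: [RPAREN, EQ, ID, STR]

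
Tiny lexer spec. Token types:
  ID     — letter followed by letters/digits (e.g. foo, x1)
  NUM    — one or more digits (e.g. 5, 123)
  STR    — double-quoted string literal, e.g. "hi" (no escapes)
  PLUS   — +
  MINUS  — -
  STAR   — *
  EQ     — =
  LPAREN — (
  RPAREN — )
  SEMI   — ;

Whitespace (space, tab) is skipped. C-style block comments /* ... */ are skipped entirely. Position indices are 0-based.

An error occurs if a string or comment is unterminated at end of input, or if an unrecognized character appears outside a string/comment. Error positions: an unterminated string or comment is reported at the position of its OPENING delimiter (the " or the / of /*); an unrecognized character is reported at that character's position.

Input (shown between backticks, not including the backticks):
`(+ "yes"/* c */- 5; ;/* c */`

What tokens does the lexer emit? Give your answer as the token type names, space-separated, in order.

pos=0: emit LPAREN '('
pos=1: emit PLUS '+'
pos=3: enter STRING mode
pos=3: emit STR "yes" (now at pos=8)
pos=8: enter COMMENT mode (saw '/*')
exit COMMENT mode (now at pos=15)
pos=15: emit MINUS '-'
pos=17: emit NUM '5' (now at pos=18)
pos=18: emit SEMI ';'
pos=20: emit SEMI ';'
pos=21: enter COMMENT mode (saw '/*')
exit COMMENT mode (now at pos=28)
DONE. 7 tokens: [LPAREN, PLUS, STR, MINUS, NUM, SEMI, SEMI]

Answer: LPAREN PLUS STR MINUS NUM SEMI SEMI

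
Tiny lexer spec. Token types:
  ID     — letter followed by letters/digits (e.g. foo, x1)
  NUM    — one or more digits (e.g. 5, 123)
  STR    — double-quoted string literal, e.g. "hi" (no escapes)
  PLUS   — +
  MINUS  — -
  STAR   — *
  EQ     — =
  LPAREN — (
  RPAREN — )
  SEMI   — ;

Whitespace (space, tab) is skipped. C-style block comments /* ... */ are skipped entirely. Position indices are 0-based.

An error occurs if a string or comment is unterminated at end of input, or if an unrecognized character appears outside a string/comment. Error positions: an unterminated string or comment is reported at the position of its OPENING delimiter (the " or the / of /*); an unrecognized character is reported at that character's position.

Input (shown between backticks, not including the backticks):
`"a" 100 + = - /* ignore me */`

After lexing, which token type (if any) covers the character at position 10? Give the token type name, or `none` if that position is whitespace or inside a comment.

Answer: EQ

Derivation:
pos=0: enter STRING mode
pos=0: emit STR "a" (now at pos=3)
pos=4: emit NUM '100' (now at pos=7)
pos=8: emit PLUS '+'
pos=10: emit EQ '='
pos=12: emit MINUS '-'
pos=14: enter COMMENT mode (saw '/*')
exit COMMENT mode (now at pos=29)
DONE. 5 tokens: [STR, NUM, PLUS, EQ, MINUS]
Position 10: char is '=' -> EQ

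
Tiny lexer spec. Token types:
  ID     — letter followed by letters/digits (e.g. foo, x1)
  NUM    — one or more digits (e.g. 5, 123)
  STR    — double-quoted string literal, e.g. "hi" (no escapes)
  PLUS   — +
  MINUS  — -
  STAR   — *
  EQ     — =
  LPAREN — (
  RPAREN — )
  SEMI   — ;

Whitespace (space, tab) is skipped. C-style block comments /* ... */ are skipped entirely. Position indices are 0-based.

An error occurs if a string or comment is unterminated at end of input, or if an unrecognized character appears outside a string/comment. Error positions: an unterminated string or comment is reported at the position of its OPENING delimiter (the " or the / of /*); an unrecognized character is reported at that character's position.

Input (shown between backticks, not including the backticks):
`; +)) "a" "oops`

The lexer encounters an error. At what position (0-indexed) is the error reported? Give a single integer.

pos=0: emit SEMI ';'
pos=2: emit PLUS '+'
pos=3: emit RPAREN ')'
pos=4: emit RPAREN ')'
pos=6: enter STRING mode
pos=6: emit STR "a" (now at pos=9)
pos=10: enter STRING mode
pos=10: ERROR — unterminated string

Answer: 10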